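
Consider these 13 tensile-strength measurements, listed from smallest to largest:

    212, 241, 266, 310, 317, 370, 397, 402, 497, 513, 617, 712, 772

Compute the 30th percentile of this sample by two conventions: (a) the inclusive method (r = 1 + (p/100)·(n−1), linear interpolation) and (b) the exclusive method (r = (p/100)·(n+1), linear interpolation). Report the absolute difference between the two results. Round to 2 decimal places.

2.80

n = 13.
(a) r = 4.6; between ranks 4 (310) and 5 (317): 314.2.
(b) r = 4.2; between ranks 4 (310) and 5 (317): 311.4.
|314.2 − 311.4| = 2.8.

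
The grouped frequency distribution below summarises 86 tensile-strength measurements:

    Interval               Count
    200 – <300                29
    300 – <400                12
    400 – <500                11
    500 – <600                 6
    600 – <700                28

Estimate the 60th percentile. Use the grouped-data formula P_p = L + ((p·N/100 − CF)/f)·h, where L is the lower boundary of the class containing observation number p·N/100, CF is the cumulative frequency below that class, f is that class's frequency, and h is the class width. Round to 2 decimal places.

N = 86; target position k = 60/100 · 86 = 51.6.
Cumulative frequencies: 29, 41, 52, 58, 86.
Observation 51.6 falls in the class 400 – <500.
L = 400, CF = 41, f = 11, h = 100.
P60 = 400 + ((51.6 − 41)/11)·100 = 400 + 96.3636 = 496.364.

496.36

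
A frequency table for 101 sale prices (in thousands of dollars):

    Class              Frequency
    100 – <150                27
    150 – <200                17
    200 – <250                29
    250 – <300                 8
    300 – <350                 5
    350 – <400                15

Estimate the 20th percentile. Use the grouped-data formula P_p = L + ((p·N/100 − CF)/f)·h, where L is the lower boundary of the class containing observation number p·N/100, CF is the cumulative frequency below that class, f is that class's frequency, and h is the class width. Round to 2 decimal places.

N = 101; target position k = 20/100 · 101 = 20.2.
Cumulative frequencies: 27, 44, 73, 81, 86, 101.
Observation 20.2 falls in the class 100 – <150.
L = 100, CF = 0, f = 27, h = 50.
P20 = 100 + ((20.2 − 0)/27)·50 = 100 + 37.4074 = 137.407.

137.41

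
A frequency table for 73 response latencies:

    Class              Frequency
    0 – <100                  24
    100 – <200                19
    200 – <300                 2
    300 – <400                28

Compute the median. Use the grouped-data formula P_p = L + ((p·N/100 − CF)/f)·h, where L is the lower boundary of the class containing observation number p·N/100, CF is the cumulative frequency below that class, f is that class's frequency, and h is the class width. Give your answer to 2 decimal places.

N = 73; target position k = 50/100 · 73 = 36.5.
Cumulative frequencies: 24, 43, 45, 73.
Observation 36.5 falls in the class 100 – <200.
L = 100, CF = 24, f = 19, h = 100.
P50 = 100 + ((36.5 − 24)/19)·100 = 100 + 65.7895 = 165.789.

165.79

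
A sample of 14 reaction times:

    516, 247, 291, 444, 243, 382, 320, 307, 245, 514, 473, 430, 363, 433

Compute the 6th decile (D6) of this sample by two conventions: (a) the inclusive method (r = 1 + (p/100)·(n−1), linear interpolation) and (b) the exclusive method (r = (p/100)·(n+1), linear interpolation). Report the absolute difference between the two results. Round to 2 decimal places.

9.60

Sorted: 243, 245, 247, 291, 307, 320, 363, 382, 430, 433, 444, 473, 514, 516.
n = 14.
(a) r = 8.8; between ranks 8 (382) and 9 (430): 420.4.
(b) r = 9 → value at rank 9 = 430.
|420.4 − 430| = 9.6.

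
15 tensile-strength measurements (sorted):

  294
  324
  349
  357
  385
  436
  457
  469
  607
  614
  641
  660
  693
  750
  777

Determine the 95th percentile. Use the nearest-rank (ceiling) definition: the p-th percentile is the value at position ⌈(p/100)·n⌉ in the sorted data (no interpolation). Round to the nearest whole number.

777

n = 15.
Position = ⌈95/100 · 15⌉ = ⌈14.25⌉ = 15.
The value at rank 15 is 777.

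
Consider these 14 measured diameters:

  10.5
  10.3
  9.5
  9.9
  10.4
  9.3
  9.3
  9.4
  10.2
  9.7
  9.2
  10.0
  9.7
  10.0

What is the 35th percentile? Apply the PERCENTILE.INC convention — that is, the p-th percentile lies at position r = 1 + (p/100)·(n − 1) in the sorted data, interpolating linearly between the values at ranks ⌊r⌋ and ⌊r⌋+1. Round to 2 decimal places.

Sorted: 9.2, 9.3, 9.3, 9.4, 9.5, 9.7, 9.7, 9.9, 10.0, 10.0, 10.2, 10.3, 10.4, 10.5.
n = 14.
r = 1 + (35/100)·(14 − 1) = 1 + 4.55 = 5.55.
Rank 5 is 9.5 and rank 6 is 9.7.
Interpolate: 9.5 + 0.55·(9.7 − 9.5) = 9.5 + 0.55·0.2 = 9.61.

9.61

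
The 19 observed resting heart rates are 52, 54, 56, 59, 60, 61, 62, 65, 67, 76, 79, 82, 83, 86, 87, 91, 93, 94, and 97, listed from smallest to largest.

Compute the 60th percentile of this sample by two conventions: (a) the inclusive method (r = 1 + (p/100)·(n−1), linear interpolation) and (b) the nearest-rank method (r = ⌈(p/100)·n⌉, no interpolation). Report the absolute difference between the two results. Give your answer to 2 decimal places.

0.60

n = 19.
(a) r = 11.8; between ranks 11 (79) and 12 (82): 81.4.
(b) the nearest-rank method: rank 12 → 82.
|81.4 − 82| = 0.6.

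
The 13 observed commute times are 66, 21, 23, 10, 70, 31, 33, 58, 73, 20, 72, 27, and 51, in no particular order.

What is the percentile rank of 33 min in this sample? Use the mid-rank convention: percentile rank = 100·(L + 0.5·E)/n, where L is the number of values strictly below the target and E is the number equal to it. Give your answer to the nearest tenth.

Sorted: 10, 20, 21, 23, 27, 31, 33, 51, 58, 66, 70, 72, 73.
Count below 33: L = 6; count equal: E = 1; n = 13.
Percentile rank = 100·(6 + 0.5·1)/13 = 100·6.5/13 = 50.

50.0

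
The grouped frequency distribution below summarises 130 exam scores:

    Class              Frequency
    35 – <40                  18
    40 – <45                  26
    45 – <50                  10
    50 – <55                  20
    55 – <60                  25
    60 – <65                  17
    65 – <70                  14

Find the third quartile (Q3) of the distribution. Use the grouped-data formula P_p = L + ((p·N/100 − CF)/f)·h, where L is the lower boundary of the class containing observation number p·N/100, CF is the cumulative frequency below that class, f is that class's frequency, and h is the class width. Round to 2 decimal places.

N = 130; target position k = 75/100 · 130 = 97.5.
Cumulative frequencies: 18, 44, 54, 74, 99, 116, 130.
Observation 97.5 falls in the class 55 – <60.
L = 55, CF = 74, f = 25, h = 5.
P75 = 55 + ((97.5 − 74)/25)·5 = 55 + 4.7 = 59.7.

59.70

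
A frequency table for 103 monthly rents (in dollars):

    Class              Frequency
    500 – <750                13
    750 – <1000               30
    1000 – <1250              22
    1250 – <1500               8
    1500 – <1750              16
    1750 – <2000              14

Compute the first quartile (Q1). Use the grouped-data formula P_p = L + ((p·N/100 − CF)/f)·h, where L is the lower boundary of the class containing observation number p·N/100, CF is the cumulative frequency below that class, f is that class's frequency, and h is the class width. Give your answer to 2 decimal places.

856.25

N = 103; target position k = 25/100 · 103 = 25.75.
Cumulative frequencies: 13, 43, 65, 73, 89, 103.
Observation 25.75 falls in the class 750 – <1000.
L = 750, CF = 13, f = 30, h = 250.
P25 = 750 + ((25.75 − 13)/30)·250 = 750 + 106.25 = 856.25.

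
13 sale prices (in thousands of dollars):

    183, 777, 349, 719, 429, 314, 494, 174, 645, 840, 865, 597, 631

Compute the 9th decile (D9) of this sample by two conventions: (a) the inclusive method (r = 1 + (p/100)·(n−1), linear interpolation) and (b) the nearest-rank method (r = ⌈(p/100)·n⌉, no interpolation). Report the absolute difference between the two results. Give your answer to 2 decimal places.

Sorted: 174, 183, 314, 349, 429, 494, 597, 631, 645, 719, 777, 840, 865.
n = 13.
(a) r = 11.8; between ranks 11 (777) and 12 (840): 827.4.
(b) the nearest-rank method: rank 12 → 840.
|827.4 − 840| = 12.6.

12.60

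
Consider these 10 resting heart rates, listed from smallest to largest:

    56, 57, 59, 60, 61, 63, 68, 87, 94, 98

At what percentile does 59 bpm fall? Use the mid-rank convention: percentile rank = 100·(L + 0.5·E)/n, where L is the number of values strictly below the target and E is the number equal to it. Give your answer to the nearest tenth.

Count below 59: L = 2; count equal: E = 1; n = 10.
Percentile rank = 100·(2 + 0.5·1)/10 = 100·2.5/10 = 25.

25.0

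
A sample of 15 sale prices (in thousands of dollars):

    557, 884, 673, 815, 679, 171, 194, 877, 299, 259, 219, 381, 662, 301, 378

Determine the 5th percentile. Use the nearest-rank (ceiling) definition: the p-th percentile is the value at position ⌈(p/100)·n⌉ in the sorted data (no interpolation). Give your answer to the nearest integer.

171

Sorted: 171, 194, 219, 259, 299, 301, 378, 381, 557, 662, 673, 679, 815, 877, 884.
n = 15.
Position = ⌈5/100 · 15⌉ = ⌈0.75⌉ = 1.
The value at rank 1 is 171.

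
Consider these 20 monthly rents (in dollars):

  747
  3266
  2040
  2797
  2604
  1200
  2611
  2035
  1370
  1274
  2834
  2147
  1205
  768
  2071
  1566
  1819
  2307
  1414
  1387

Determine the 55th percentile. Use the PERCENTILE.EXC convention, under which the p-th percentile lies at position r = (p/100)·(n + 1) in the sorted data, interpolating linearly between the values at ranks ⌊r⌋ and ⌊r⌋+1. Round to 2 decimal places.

Sorted: 747, 768, 1200, 1205, 1274, 1370, 1387, 1414, 1566, 1819, 2035, 2040, 2071, 2147, 2307, 2604, 2611, 2797, 2834, 3266.
n = 20.
r = (55/100)·(20 + 1) = 11.55.
Rank 11 is 2035 and rank 12 is 2040.
Interpolate: 2035 + 0.55·(2040 − 2035) = 2035 + 0.55·5 = 2037.75.

2037.75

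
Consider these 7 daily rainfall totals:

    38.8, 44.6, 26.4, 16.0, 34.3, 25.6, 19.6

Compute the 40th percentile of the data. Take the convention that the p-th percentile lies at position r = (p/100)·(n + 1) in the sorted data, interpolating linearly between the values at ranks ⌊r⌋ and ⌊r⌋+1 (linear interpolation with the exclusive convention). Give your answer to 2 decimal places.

25.76

Sorted: 16.0, 19.6, 25.6, 26.4, 34.3, 38.8, 44.6.
n = 7.
r = (40/100)·(7 + 1) = 3.2.
Rank 3 is 25.6 and rank 4 is 26.4.
Interpolate: 25.6 + 0.2·(26.4 − 25.6) = 25.6 + 0.2·0.8 = 25.76.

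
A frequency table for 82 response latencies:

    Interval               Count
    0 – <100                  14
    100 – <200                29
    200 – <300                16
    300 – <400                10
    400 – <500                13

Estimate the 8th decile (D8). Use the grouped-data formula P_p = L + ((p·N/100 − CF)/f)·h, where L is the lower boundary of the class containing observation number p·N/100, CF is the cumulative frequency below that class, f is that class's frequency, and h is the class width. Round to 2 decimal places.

N = 82; target position k = 80/100 · 82 = 65.6.
Cumulative frequencies: 14, 43, 59, 69, 82.
Observation 65.6 falls in the class 300 – <400.
L = 300, CF = 59, f = 10, h = 100.
P80 = 300 + ((65.6 − 59)/10)·100 = 300 + 66 = 366.

366.00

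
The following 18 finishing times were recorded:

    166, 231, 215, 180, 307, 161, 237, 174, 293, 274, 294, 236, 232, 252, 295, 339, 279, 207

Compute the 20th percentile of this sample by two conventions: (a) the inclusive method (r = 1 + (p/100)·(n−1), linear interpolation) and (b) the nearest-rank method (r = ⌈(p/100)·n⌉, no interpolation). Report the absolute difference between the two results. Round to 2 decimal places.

Sorted: 161, 166, 174, 180, 207, 215, 231, 232, 236, 237, 252, 274, 279, 293, 294, 295, 307, 339.
n = 18.
(a) r = 4.4; between ranks 4 (180) and 5 (207): 190.8.
(b) the nearest-rank method: rank 4 → 180.
|190.8 − 180| = 10.8.

10.80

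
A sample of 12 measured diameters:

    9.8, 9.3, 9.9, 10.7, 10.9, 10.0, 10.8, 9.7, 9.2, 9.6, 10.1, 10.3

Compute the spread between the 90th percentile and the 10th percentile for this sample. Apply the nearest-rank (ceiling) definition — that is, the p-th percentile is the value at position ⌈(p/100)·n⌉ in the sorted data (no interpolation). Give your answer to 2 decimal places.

Sorted: 9.2, 9.3, 9.6, 9.7, 9.8, 9.9, 10.0, 10.1, 10.3, 10.7, 10.8, 10.9.
n = 12.
P10: rank ⌈10/100·12⌉ = 2 → 9.3.
P90: rank ⌈90/100·12⌉ = 11 → 10.8.
Difference: 10.8 − 9.3 = 1.5.

1.50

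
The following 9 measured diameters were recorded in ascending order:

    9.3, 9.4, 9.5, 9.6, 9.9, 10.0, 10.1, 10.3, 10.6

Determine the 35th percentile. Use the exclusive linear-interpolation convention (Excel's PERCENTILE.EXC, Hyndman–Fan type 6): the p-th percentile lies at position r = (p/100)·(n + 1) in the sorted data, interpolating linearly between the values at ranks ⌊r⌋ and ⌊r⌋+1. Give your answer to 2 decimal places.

n = 9.
r = (35/100)·(9 + 1) = 3.5.
Rank 3 is 9.5 and rank 4 is 9.6.
Interpolate: 9.5 + 0.5·(9.6 − 9.5) = 9.5 + 0.5·0.1 = 9.55.

9.55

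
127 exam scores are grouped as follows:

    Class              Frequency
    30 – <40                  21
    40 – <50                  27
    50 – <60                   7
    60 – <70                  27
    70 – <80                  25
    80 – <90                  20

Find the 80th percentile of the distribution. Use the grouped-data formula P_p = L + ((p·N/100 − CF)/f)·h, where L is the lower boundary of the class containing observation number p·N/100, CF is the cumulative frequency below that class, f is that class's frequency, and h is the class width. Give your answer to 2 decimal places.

N = 127; target position k = 80/100 · 127 = 101.6.
Cumulative frequencies: 21, 48, 55, 82, 107, 127.
Observation 101.6 falls in the class 70 – <80.
L = 70, CF = 82, f = 25, h = 10.
P80 = 70 + ((101.6 − 82)/25)·10 = 70 + 7.84 = 77.84.

77.84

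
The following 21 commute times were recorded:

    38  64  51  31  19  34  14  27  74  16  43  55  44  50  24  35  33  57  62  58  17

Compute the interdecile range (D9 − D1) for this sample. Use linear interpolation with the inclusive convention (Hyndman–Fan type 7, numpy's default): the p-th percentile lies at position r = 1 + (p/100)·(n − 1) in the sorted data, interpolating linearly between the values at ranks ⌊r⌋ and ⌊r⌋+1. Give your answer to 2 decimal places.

Sorted: 14, 16, 17, 19, 24, 27, 31, 33, 34, 35, 38, 43, 44, 50, 51, 55, 57, 58, 62, 64, 74.
n = 21.
P10: r = 3 (integer) → 17.
P90: r = 19 (integer) → 62.
Difference: 62 − 17 = 45.

45.00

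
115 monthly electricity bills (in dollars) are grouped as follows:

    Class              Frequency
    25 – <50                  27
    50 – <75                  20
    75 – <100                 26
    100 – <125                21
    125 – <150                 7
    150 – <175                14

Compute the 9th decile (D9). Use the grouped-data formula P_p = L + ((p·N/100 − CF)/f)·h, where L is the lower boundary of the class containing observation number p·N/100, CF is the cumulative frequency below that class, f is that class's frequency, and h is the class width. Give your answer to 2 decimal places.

N = 115; target position k = 90/100 · 115 = 103.5.
Cumulative frequencies: 27, 47, 73, 94, 101, 115.
Observation 103.5 falls in the class 150 – <175.
L = 150, CF = 101, f = 14, h = 25.
P90 = 150 + ((103.5 − 101)/14)·25 = 150 + 4.46429 = 154.464.

154.46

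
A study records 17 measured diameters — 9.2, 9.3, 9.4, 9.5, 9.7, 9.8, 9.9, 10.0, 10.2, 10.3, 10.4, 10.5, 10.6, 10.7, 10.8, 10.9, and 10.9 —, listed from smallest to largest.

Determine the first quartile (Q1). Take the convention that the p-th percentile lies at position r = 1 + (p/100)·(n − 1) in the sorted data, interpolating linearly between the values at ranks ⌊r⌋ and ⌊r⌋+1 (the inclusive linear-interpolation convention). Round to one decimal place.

n = 17.
r = 1 + (25/100)·(17 − 1) = 1 + 4 = 5.
r is an integer, so P25 is the value at rank 5: 9.7.

9.7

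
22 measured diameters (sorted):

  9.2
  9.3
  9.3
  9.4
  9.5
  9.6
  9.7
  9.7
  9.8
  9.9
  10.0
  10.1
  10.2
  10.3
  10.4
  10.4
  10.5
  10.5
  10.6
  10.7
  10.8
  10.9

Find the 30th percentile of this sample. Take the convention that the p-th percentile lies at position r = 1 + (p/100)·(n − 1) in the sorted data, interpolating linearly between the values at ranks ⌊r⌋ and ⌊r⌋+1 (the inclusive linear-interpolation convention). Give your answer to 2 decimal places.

9.70

n = 22.
r = 1 + (30/100)·(22 − 1) = 1 + 6.3 = 7.3.
Rank 7 is 9.7 and rank 8 is 9.7.
Interpolate: 9.7 + 0.3·(9.7 − 9.7) = 9.7 + 0.3·0 = 9.7.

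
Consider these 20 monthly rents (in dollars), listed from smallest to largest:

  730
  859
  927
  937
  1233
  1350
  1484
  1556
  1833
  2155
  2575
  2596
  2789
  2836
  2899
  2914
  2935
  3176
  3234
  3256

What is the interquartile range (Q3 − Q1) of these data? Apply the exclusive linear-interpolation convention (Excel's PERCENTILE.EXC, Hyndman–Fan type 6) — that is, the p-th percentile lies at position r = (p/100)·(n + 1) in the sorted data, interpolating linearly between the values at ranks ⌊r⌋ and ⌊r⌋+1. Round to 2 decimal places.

1648.00

n = 20.
P25: r = 5.25; ranks 5–6 are 1233, 1350; interpolating gives 1262.25.
P75: r = 15.75; ranks 15–16 are 2899, 2914; interpolating gives 2910.25.
Difference: 2910.25 − 1262.25 = 1648.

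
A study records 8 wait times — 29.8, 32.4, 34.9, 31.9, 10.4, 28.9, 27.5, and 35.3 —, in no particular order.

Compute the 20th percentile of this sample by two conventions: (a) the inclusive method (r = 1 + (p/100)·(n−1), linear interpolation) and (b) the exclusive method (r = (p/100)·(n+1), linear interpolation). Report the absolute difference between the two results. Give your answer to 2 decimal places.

3.98

Sorted: 10.4, 27.5, 28.9, 29.8, 31.9, 32.4, 34.9, 35.3.
n = 8.
(a) r = 2.4; between ranks 2 (27.5) and 3 (28.9): 28.06.
(b) r = 1.8; between ranks 1 (10.4) and 2 (27.5): 24.08.
|28.06 − 24.08| = 3.98.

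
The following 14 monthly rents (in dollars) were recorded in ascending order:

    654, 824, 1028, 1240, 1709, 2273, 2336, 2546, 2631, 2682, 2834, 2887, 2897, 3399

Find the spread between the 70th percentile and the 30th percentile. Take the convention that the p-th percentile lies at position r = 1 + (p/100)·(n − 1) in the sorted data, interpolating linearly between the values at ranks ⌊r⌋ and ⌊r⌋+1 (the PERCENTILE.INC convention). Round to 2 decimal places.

n = 14.
P30: r = 4.9; ranks 4–5 are 1240, 1709; interpolating gives 1662.1.
P70: r = 10.1; ranks 10–11 are 2682, 2834; interpolating gives 2697.2.
Difference: 2697.2 − 1662.1 = 1035.1.

1035.10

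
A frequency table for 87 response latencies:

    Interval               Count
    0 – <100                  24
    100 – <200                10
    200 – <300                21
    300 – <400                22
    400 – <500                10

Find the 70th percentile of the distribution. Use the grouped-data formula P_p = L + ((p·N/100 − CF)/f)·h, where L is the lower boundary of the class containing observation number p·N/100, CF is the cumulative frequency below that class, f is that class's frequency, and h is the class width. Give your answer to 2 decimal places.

326.82

N = 87; target position k = 70/100 · 87 = 60.9.
Cumulative frequencies: 24, 34, 55, 77, 87.
Observation 60.9 falls in the class 300 – <400.
L = 300, CF = 55, f = 22, h = 100.
P70 = 300 + ((60.9 − 55)/22)·100 = 300 + 26.8182 = 326.818.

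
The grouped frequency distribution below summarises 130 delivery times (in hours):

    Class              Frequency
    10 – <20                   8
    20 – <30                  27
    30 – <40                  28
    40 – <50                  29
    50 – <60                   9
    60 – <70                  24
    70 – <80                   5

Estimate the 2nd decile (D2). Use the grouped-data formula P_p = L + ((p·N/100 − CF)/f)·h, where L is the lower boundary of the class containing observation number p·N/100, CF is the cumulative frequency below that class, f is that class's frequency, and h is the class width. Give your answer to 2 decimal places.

26.67

N = 130; target position k = 20/100 · 130 = 26.
Cumulative frequencies: 8, 35, 63, 92, 101, 125, 130.
Observation 26 falls in the class 20 – <30.
L = 20, CF = 8, f = 27, h = 10.
P20 = 20 + ((26 − 8)/27)·10 = 20 + 6.66667 = 26.6667.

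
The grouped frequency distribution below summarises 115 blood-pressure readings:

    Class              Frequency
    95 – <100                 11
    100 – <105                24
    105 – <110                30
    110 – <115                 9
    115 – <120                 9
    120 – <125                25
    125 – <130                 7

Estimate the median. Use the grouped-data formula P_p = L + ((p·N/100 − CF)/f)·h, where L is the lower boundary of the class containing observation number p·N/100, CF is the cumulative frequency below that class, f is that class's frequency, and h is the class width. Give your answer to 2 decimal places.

N = 115; target position k = 50/100 · 115 = 57.5.
Cumulative frequencies: 11, 35, 65, 74, 83, 108, 115.
Observation 57.5 falls in the class 105 – <110.
L = 105, CF = 35, f = 30, h = 5.
P50 = 105 + ((57.5 − 35)/30)·5 = 105 + 3.75 = 108.75.

108.75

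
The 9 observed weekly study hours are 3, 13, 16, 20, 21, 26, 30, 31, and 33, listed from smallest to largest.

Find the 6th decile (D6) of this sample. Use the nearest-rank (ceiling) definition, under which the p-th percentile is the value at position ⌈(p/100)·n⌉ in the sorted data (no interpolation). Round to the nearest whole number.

26

n = 9.
Position = ⌈60/100 · 9⌉ = ⌈5.4⌉ = 6.
The value at rank 6 is 26.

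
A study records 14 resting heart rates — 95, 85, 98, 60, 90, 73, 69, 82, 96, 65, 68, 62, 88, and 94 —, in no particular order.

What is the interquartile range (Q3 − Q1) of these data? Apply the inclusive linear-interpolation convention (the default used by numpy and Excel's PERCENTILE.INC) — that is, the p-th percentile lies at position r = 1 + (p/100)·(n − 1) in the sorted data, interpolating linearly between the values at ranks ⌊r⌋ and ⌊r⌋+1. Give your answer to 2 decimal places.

Sorted: 60, 62, 65, 68, 69, 73, 82, 85, 88, 90, 94, 95, 96, 98.
n = 14.
P25: r = 4.25; ranks 4–5 are 68, 69; interpolating gives 68.25.
P75: r = 10.75; ranks 10–11 are 90, 94; interpolating gives 93.
Difference: 93 − 68.25 = 24.75.

24.75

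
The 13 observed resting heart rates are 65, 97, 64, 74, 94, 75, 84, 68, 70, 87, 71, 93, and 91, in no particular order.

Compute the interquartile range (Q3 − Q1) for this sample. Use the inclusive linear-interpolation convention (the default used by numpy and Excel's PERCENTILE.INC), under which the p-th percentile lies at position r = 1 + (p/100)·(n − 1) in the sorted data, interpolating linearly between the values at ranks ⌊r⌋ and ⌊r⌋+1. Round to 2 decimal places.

Sorted: 64, 65, 68, 70, 71, 74, 75, 84, 87, 91, 93, 94, 97.
n = 13.
P25: r = 4 (integer) → 70.
P75: r = 10 (integer) → 91.
Difference: 91 − 70 = 21.

21.00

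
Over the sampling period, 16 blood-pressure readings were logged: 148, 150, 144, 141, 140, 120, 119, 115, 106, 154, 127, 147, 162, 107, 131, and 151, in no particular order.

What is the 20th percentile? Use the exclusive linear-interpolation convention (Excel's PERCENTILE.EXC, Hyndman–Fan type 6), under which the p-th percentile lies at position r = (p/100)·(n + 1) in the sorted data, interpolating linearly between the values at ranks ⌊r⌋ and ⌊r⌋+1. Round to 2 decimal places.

116.60

Sorted: 106, 107, 115, 119, 120, 127, 131, 140, 141, 144, 147, 148, 150, 151, 154, 162.
n = 16.
r = (20/100)·(16 + 1) = 3.4.
Rank 3 is 115 and rank 4 is 119.
Interpolate: 115 + 0.4·(119 − 115) = 115 + 0.4·4 = 116.6.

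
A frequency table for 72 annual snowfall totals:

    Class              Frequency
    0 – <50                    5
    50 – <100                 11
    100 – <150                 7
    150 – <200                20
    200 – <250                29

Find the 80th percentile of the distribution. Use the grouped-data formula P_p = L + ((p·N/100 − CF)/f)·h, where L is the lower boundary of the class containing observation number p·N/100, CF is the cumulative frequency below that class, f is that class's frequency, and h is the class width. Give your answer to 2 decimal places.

225.17

N = 72; target position k = 80/100 · 72 = 57.6.
Cumulative frequencies: 5, 16, 23, 43, 72.
Observation 57.6 falls in the class 200 – <250.
L = 200, CF = 43, f = 29, h = 50.
P80 = 200 + ((57.6 − 43)/29)·50 = 200 + 25.1724 = 225.172.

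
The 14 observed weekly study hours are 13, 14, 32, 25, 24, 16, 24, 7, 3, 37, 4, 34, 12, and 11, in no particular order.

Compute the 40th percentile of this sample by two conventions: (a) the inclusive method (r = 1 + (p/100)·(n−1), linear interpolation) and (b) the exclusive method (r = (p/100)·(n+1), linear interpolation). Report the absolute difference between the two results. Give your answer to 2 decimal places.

0.20

Sorted: 3, 4, 7, 11, 12, 13, 14, 16, 24, 24, 25, 32, 34, 37.
n = 14.
(a) r = 6.2; between ranks 6 (13) and 7 (14): 13.2.
(b) r = 6 → value at rank 6 = 13.
|13.2 − 13| = 0.2.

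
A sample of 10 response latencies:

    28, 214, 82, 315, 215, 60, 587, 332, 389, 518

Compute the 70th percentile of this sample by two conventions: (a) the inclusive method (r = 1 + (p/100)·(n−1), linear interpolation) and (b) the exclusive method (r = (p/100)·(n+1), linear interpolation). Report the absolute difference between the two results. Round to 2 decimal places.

22.80

Sorted: 28, 60, 82, 214, 215, 315, 332, 389, 518, 587.
n = 10.
(a) r = 7.3; between ranks 7 (332) and 8 (389): 349.1.
(b) r = 7.7; between ranks 7 (332) and 8 (389): 371.9.
|349.1 − 371.9| = 22.8.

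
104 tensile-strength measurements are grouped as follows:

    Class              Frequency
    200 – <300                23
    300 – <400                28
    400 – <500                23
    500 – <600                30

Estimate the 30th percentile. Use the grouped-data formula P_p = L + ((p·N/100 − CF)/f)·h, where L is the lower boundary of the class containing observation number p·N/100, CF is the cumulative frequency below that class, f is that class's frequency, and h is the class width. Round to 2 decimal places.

329.29

N = 104; target position k = 30/100 · 104 = 31.2.
Cumulative frequencies: 23, 51, 74, 104.
Observation 31.2 falls in the class 300 – <400.
L = 300, CF = 23, f = 28, h = 100.
P30 = 300 + ((31.2 − 23)/28)·100 = 300 + 29.2857 = 329.286.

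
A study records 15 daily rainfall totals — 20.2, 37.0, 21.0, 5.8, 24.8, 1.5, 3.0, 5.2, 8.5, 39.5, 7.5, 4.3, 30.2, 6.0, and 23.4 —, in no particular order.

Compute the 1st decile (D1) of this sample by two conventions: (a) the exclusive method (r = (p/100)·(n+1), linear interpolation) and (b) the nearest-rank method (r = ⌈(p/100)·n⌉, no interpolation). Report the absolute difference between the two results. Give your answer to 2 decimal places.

0.60

Sorted: 1.5, 3.0, 4.3, 5.2, 5.8, 6.0, 7.5, 8.5, 20.2, 21.0, 23.4, 24.8, 30.2, 37.0, 39.5.
n = 15.
(a) r = 1.6; between ranks 1 (1.5) and 2 (3.0): 2.4.
(b) the nearest-rank method: rank 2 → 3.
|2.4 − 3| = 0.6.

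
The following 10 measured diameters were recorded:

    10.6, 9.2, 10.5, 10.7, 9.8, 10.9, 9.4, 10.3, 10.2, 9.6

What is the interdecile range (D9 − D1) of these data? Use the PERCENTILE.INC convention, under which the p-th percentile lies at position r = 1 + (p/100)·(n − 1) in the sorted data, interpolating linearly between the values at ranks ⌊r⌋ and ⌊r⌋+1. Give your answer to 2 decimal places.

Sorted: 9.2, 9.4, 9.6, 9.8, 10.2, 10.3, 10.5, 10.6, 10.7, 10.9.
n = 10.
P10: r = 1.9; ranks 1–2 are 9.2, 9.4; interpolating gives 9.38.
P90: r = 9.1; ranks 9–10 are 10.7, 10.9; interpolating gives 10.72.
Difference: 10.72 − 9.38 = 1.34.

1.34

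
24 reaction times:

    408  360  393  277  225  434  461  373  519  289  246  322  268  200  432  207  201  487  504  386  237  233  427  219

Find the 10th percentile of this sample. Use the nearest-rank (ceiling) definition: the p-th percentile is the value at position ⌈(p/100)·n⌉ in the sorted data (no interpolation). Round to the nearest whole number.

207

Sorted: 200, 201, 207, 219, 225, 233, 237, 246, 268, 277, 289, 322, 360, 373, 386, 393, 408, 427, 432, 434, 461, 487, 504, 519.
n = 24.
Position = ⌈10/100 · 24⌉ = ⌈2.4⌉ = 3.
The value at rank 3 is 207.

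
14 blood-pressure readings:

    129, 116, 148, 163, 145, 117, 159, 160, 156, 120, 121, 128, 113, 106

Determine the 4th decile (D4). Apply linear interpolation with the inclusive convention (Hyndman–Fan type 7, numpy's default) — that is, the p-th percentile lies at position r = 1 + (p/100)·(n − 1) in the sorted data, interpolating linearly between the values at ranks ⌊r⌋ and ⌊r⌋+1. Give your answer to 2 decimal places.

122.40

Sorted: 106, 113, 116, 117, 120, 121, 128, 129, 145, 148, 156, 159, 160, 163.
n = 14.
r = 1 + (40/100)·(14 − 1) = 1 + 5.2 = 6.2.
Rank 6 is 121 and rank 7 is 128.
Interpolate: 121 + 0.2·(128 − 121) = 121 + 0.2·7 = 122.4.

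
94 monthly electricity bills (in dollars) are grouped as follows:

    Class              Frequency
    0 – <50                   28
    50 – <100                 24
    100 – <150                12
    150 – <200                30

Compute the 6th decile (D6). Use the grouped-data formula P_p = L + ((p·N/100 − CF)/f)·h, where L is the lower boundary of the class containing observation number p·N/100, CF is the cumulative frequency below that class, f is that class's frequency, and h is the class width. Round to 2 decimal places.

118.33

N = 94; target position k = 60/100 · 94 = 56.4.
Cumulative frequencies: 28, 52, 64, 94.
Observation 56.4 falls in the class 100 – <150.
L = 100, CF = 52, f = 12, h = 50.
P60 = 100 + ((56.4 − 52)/12)·50 = 100 + 18.3333 = 118.333.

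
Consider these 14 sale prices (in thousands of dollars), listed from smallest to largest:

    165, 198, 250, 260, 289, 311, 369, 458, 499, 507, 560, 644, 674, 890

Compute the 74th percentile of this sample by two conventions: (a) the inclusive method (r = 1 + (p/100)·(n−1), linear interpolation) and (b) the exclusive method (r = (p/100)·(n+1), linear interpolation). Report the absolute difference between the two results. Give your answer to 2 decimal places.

28.54

n = 14.
(a) r = 10.62; between ranks 10 (507) and 11 (560): 539.86.
(b) r = 11.1; between ranks 11 (560) and 12 (644): 568.4.
|539.86 − 568.4| = 28.54.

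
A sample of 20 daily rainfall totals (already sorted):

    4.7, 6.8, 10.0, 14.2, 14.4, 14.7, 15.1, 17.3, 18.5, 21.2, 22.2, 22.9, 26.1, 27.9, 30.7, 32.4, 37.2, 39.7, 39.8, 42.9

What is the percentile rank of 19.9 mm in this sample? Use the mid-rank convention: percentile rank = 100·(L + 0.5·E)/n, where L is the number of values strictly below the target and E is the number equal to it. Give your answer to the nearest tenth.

Count below 19.9: L = 9; count equal: E = 0; n = 20.
Percentile rank = 100·(9 + 0.5·0)/20 = 100·9/20 = 45.

45.0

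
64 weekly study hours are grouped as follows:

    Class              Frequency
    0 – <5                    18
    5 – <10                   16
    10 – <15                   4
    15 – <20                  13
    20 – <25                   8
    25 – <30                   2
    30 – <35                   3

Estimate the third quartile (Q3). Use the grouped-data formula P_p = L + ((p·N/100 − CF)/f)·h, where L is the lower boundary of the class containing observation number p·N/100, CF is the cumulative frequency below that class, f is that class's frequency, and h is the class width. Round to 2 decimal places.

N = 64; target position k = 75/100 · 64 = 48.
Cumulative frequencies: 18, 34, 38, 51, 59, 61, 64.
Observation 48 falls in the class 15 – <20.
L = 15, CF = 38, f = 13, h = 5.
P75 = 15 + ((48 − 38)/13)·5 = 15 + 3.84615 = 18.8462.

18.85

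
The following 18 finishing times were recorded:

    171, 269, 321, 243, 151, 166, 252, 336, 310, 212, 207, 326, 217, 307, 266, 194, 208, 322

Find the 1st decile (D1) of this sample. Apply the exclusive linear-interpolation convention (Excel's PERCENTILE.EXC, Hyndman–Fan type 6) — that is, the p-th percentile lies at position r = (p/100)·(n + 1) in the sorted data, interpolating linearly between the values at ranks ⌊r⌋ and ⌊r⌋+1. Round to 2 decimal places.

Sorted: 151, 166, 171, 194, 207, 208, 212, 217, 243, 252, 266, 269, 307, 310, 321, 322, 326, 336.
n = 18.
r = (10/100)·(18 + 1) = 1.9.
Rank 1 is 151 and rank 2 is 166.
Interpolate: 151 + 0.9·(166 − 151) = 151 + 0.9·15 = 164.5.

164.50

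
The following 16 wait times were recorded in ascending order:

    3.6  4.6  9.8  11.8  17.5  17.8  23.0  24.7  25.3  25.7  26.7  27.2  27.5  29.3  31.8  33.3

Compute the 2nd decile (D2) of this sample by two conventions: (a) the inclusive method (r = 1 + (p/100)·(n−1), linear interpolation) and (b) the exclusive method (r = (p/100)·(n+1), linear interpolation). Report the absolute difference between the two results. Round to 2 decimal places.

1.20

n = 16.
(a) r = 4 → value at rank 4 = 11.8.
(b) r = 3.4; between ranks 3 (9.8) and 4 (11.8): 10.6.
|11.8 − 10.6| = 1.2.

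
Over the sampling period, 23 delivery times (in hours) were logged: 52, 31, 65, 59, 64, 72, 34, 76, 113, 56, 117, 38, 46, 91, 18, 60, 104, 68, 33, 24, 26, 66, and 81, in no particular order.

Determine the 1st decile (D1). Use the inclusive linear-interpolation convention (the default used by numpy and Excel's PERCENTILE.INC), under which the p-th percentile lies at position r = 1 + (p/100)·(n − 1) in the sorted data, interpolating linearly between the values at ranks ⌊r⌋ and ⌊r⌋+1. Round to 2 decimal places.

27.00

Sorted: 18, 24, 26, 31, 33, 34, 38, 46, 52, 56, 59, 60, 64, 65, 66, 68, 72, 76, 81, 91, 104, 113, 117.
n = 23.
r = 1 + (10/100)·(23 − 1) = 1 + 2.2 = 3.2.
Rank 3 is 26 and rank 4 is 31.
Interpolate: 26 + 0.2·(31 − 26) = 26 + 0.2·5 = 27.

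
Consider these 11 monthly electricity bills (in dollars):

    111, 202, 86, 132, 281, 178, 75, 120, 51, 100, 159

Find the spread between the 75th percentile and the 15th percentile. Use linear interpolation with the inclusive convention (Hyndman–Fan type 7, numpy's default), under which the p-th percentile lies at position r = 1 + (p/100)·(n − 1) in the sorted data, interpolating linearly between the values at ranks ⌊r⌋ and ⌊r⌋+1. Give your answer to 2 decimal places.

88.00

Sorted: 51, 75, 86, 100, 111, 120, 132, 159, 178, 202, 281.
n = 11.
P15: r = 2.5; ranks 2–3 are 75, 86; interpolating gives 80.5.
P75: r = 8.5; ranks 8–9 are 159, 178; interpolating gives 168.5.
Difference: 168.5 − 80.5 = 88.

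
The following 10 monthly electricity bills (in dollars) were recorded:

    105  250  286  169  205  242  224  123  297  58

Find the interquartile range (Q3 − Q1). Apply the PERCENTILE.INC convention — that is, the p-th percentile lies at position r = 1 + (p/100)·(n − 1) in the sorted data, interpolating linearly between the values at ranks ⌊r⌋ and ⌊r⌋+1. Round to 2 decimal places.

113.50

Sorted: 58, 105, 123, 169, 205, 224, 242, 250, 286, 297.
n = 10.
P25: r = 3.25; ranks 3–4 are 123, 169; interpolating gives 134.5.
P75: r = 7.75; ranks 7–8 are 242, 250; interpolating gives 248.
Difference: 248 − 134.5 = 113.5.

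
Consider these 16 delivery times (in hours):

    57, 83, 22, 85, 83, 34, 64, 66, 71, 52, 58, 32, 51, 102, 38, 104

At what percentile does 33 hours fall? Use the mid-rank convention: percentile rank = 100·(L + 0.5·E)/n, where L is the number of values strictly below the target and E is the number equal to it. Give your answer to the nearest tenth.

Sorted: 22, 32, 34, 38, 51, 52, 57, 58, 64, 66, 71, 83, 83, 85, 102, 104.
Count below 33: L = 2; count equal: E = 0; n = 16.
Percentile rank = 100·(2 + 0.5·0)/16 = 100·2/16 = 12.5.

12.5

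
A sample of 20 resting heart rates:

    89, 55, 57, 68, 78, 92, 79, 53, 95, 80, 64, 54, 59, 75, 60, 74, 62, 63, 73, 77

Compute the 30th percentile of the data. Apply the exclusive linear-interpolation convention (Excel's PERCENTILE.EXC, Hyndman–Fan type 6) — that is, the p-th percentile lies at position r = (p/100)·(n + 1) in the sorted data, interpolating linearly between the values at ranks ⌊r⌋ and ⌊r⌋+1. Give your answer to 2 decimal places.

Sorted: 53, 54, 55, 57, 59, 60, 62, 63, 64, 68, 73, 74, 75, 77, 78, 79, 80, 89, 92, 95.
n = 20.
r = (30/100)·(20 + 1) = 6.3.
Rank 6 is 60 and rank 7 is 62.
Interpolate: 60 + 0.3·(62 − 60) = 60 + 0.3·2 = 60.6.

60.60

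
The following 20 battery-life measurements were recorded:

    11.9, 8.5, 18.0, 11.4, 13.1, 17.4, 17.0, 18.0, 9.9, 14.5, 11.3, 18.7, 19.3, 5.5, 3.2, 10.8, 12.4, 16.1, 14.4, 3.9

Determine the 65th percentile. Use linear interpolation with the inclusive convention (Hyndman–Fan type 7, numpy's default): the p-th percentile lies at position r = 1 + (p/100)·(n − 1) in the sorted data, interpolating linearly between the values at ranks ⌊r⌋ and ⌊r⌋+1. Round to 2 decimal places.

15.06

Sorted: 3.2, 3.9, 5.5, 8.5, 9.9, 10.8, 11.3, 11.4, 11.9, 12.4, 13.1, 14.4, 14.5, 16.1, 17.0, 17.4, 18.0, 18.0, 18.7, 19.3.
n = 20.
r = 1 + (65/100)·(20 − 1) = 1 + 12.35 = 13.35.
Rank 13 is 14.5 and rank 14 is 16.1.
Interpolate: 14.5 + 0.35·(16.1 − 14.5) = 14.5 + 0.35·1.6 = 15.06.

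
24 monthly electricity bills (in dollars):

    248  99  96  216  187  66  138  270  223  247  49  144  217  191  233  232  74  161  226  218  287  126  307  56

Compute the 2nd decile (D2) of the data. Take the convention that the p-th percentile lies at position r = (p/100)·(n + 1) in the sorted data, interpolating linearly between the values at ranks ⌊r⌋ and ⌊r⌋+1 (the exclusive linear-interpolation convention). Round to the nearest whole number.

Sorted: 49, 56, 66, 74, 96, 99, 126, 138, 144, 161, 187, 191, 216, 217, 218, 223, 226, 232, 233, 247, 248, 270, 287, 307.
n = 24.
r = (20/100)·(24 + 1) = 5.
r is an integer, so P20 is the value at rank 5: 96.

96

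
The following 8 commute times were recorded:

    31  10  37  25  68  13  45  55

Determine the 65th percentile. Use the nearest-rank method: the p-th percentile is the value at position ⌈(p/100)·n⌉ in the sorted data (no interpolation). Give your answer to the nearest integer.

Sorted: 10, 13, 25, 31, 37, 45, 55, 68.
n = 8.
Position = ⌈65/100 · 8⌉ = ⌈5.2⌉ = 6.
The value at rank 6 is 45.

45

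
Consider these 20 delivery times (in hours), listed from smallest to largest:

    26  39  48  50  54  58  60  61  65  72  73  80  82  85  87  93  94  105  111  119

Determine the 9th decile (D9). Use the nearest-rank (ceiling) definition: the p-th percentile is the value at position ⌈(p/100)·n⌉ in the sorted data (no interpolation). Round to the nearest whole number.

n = 20.
Position = ⌈90/100 · 20⌉ = ⌈18⌉ = 18.
The value at rank 18 is 105.

105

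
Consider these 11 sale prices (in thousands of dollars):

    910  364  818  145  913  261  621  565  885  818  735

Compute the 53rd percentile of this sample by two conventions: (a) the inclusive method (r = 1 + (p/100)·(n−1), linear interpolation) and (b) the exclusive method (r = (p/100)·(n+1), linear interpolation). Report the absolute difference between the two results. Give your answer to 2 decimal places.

4.98

Sorted: 145, 261, 364, 565, 621, 735, 818, 818, 885, 910, 913.
n = 11.
(a) r = 6.3; between ranks 6 (735) and 7 (818): 759.9.
(b) r = 6.36; between ranks 6 (735) and 7 (818): 764.88.
|759.9 − 764.88| = 4.98.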